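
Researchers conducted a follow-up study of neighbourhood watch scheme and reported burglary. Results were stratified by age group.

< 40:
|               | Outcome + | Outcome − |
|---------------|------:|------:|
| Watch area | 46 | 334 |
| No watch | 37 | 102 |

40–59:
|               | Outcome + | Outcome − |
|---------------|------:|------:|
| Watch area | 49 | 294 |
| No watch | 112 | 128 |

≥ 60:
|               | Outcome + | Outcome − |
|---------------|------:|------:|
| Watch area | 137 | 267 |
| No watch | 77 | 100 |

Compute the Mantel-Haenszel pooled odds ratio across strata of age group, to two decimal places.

OR_MH = Σ(aᵢdᵢ/nᵢ) / Σ(bᵢcᵢ/nᵢ), where nᵢ is the stratum total.
Stratum 1 (< 40): n = 519; a·d/n = 46·102/519 = 9.0405; b·c/n = 334·37/519 = 23.8112
Stratum 2 (40–59): n = 583; a·d/n = 49·128/583 = 10.7581; b·c/n = 294·112/583 = 56.4803
Stratum 3 (≥ 60): n = 581; a·d/n = 137·100/581 = 23.5800; b·c/n = 267·77/581 = 35.3855
OR_MH = (9.0405 + 10.7581 + 23.5800) / (23.8112 + 56.4803 + 35.3855) = 43.3786 / 115.6770 = 0.37500

0.37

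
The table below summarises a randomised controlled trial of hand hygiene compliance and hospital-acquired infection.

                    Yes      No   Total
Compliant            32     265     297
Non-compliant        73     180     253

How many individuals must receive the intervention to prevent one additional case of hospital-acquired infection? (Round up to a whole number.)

6

Risk in treated group = 32/297 = 0.10774; risk in control = 73/253 = 0.28854.
Absolute risk reduction = 0.28854 − 0.10774 = 0.18079
NNT = 1 / ARR = 1 / 0.18079 = 5.531 → round up → 6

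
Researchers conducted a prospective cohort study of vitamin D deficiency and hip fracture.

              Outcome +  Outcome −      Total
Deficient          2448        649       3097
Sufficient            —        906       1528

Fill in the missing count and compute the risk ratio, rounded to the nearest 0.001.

1.942

The missing cell is in the unexposed row: 1528 − 906 = 622.
So a = 2448, b = 649, c = 622, d = 906.
RR = [a/(a+b)] / [c/(c+d)] = (2448/3097) / (622/1528) = 0.79044/0.40707 = 1.94179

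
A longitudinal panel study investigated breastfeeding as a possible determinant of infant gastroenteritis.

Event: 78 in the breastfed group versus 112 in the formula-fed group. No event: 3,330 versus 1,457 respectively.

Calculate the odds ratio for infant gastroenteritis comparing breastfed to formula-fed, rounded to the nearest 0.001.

From the description: a = 78, b = 3330, c = 112, d = 1457.
OR = (a·d)/(b·c) = (78 × 1457) / (3330 × 112) = 113646 / 372960 = 0.30471
Exposure is associated with lower odds of infant gastroenteritis (OR = 0.30 < 1).

0.305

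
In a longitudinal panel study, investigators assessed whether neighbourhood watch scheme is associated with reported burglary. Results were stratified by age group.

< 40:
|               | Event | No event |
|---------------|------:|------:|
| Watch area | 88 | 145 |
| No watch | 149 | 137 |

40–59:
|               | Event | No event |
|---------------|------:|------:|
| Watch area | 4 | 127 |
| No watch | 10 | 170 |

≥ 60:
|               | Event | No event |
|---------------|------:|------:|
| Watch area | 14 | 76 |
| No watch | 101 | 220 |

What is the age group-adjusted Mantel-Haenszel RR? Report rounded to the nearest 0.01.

RR_MH = Σ(aᵢ·n₀ᵢ/nᵢ) / Σ(cᵢ·n₁ᵢ/nᵢ), with n₁ᵢ = aᵢ+bᵢ (exposed), n₀ᵢ = cᵢ+dᵢ (unexposed), nᵢ = n₁ᵢ+n₀ᵢ.
Stratum 1 (< 40): n₁ = 233, n₀ = 286, n = 519; a·n₀/n = 88·286/519 = 48.4933; c·n₁/n = 149·233/519 = 66.8921
Stratum 2 (40–59): n₁ = 131, n₀ = 180, n = 311; a·n₀/n = 4·180/311 = 2.3151; c·n₁/n = 10·131/311 = 4.2122
Stratum 3 (≥ 60): n₁ = 90, n₀ = 321, n = 411; a·n₀/n = 14·321/411 = 10.9343; c·n₁/n = 101·90/411 = 22.1168
RR_MH = (48.4933 + 2.3151 + 10.9343) / (66.8921 + 4.2122 + 22.1168) = 61.7427 / 93.2211 = 0.66233

0.66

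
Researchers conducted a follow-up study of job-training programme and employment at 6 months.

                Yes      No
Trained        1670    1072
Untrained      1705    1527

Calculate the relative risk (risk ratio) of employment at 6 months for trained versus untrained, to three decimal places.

Cells: a = 1670, b = 1072, c = 1705, d = 1527.
Risk in exposed = 1670/2742 = 0.60904; risk in unexposed = 1705/3232 = 0.52754.
RR = 0.60904 / 0.52754 = 1.15451
The risk among the exposed is 1.15 times that among the unexposed.

1.155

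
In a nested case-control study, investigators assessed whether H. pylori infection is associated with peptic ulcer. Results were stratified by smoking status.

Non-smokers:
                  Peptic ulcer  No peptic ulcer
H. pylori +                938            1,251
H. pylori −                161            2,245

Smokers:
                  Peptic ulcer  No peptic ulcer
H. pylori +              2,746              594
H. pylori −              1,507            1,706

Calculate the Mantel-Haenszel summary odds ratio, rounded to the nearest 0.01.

6.50

OR_MH = Σ(aᵢdᵢ/nᵢ) / Σ(bᵢcᵢ/nᵢ), where nᵢ is the stratum total.
Stratum 1 (Non-smokers): n = 4595; a·d/n = 938·2245/4595 = 458.2829; b·c/n = 1251·161/4595 = 43.8326
Stratum 2 (Smokers): n = 6553; a·d/n = 2746·1706/6553 = 714.8903; b·c/n = 594·1507/6553 = 136.6028
OR_MH = (458.2829 + 714.8903) / (43.8326 + 136.6028) = 1173.1732 / 180.4354 = 6.50190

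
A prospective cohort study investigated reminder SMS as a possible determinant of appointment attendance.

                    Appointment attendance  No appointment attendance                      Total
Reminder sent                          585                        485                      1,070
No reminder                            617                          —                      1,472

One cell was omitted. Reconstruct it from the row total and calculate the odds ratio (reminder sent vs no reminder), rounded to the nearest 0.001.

1.671

The missing cell is in the unexposed row: 1472 − 617 = 855.
So a = 585, b = 485, c = 617, d = 855.
OR = (a·d)/(b·c) = (585 × 855) / (485 × 617) = 500175 / 299245 = 1.67146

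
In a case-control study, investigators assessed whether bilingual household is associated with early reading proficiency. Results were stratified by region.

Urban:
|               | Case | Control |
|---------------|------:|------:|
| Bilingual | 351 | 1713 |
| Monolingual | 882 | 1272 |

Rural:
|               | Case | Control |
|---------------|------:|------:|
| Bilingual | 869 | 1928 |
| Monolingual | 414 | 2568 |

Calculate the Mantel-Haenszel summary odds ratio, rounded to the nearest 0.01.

OR_MH = Σ(aᵢdᵢ/nᵢ) / Σ(bᵢcᵢ/nᵢ), where nᵢ is the stratum total.
Stratum 1 (Urban): n = 4218; a·d/n = 351·1272/4218 = 105.8492; b·c/n = 1713·882/4218 = 358.1949
Stratum 2 (Rural): n = 5779; a·d/n = 869·2568/5779 = 386.1554; b·c/n = 1928·414/5779 = 138.1194
OR_MH = (105.8492 + 386.1554) / (358.1949 + 138.1194) = 492.0046 / 496.3143 = 0.99132

0.99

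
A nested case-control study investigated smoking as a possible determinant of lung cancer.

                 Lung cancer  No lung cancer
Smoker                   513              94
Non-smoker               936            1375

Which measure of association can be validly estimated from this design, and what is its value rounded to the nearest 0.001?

Cells: a = 513, b = 94, c = 936, d = 1375.
This is a nested case-control study: participants were sampled on outcome status, so risks in the source population cannot be estimated directly — relative risk is not valid here. The odds ratio is the appropriate measure.
OR = (a·d)/(b·c) = (513 × 1375) / (94 × 936) = 705375 / 87984 = 8.01708

8.017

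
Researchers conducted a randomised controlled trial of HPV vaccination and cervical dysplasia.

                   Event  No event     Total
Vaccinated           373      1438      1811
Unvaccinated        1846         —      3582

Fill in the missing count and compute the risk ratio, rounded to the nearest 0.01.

0.40

The missing cell is in the unexposed row: 3582 − 1846 = 1736.
So a = 373, b = 1438, c = 1846, d = 1736.
RR = [a/(a+b)] / [c/(c+d)] = (373/1811) / (1846/3582) = 0.20596/0.51535 = 0.39965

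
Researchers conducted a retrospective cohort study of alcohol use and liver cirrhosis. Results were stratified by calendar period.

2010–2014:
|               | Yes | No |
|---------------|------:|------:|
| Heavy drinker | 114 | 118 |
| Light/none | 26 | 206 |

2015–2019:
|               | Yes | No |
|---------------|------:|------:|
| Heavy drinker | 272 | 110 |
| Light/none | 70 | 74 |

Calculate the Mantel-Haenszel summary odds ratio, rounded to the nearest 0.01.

4.18

OR_MH = Σ(aᵢdᵢ/nᵢ) / Σ(bᵢcᵢ/nᵢ), where nᵢ is the stratum total.
Stratum 1 (2010–2014): n = 464; a·d/n = 114·206/464 = 50.6121; b·c/n = 118·26/464 = 6.6121
Stratum 2 (2015–2019): n = 526; a·d/n = 272·74/526 = 38.2662; b·c/n = 110·70/526 = 14.6388
OR_MH = (50.6121 + 38.2662) / (6.6121 + 14.6388) = 88.8782 / 21.2509 = 4.18234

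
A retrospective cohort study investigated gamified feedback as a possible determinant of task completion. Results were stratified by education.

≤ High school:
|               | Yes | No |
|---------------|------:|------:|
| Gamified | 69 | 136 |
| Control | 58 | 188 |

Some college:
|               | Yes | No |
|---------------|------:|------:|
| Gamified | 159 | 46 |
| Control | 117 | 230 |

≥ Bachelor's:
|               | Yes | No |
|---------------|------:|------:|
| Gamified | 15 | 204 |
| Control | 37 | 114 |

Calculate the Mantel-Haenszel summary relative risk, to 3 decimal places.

1.567

RR_MH = Σ(aᵢ·n₀ᵢ/nᵢ) / Σ(cᵢ·n₁ᵢ/nᵢ), with n₁ᵢ = aᵢ+bᵢ (exposed), n₀ᵢ = cᵢ+dᵢ (unexposed), nᵢ = n₁ᵢ+n₀ᵢ.
Stratum 1 (≤ High school): n₁ = 205, n₀ = 246, n = 451; a·n₀/n = 69·246/451 = 37.6364; c·n₁/n = 58·205/451 = 26.3636
Stratum 2 (Some college): n₁ = 205, n₀ = 347, n = 552; a·n₀/n = 159·347/552 = 99.9511; c·n₁/n = 117·205/552 = 43.4511
Stratum 3 (≥ Bachelor's): n₁ = 219, n₀ = 151, n = 370; a·n₀/n = 15·151/370 = 6.1216; c·n₁/n = 37·219/370 = 21.9000
RR_MH = (37.6364 + 99.9511 + 6.1216) / (26.3636 + 43.4511 + 21.9000) = 143.7091 / 91.7147 = 1.56691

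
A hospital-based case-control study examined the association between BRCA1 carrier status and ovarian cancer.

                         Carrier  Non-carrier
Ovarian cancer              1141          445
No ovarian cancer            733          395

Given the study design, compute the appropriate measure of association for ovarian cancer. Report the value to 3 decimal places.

1.382

Reading the table with exposure as columns: a = 1141 (Carrier, case), b = 733 (Carrier, non-case), c = 445 (Non-carrier, case), d = 395.
This is a hospital-based case-control study: participants were sampled on outcome status, so risks in the source population cannot be estimated directly — relative risk is not valid here. The odds ratio is the appropriate measure.
OR = (a·d)/(b·c) = (1141 × 395) / (733 × 445) = 450695 / 326185 = 1.38172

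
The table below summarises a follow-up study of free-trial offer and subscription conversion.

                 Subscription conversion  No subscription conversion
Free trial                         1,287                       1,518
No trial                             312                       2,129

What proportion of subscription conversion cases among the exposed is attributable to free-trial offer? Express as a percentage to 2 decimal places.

72.14

Cells: a = 1287, b = 1518, c = 312, d = 2129.
Risk in exposed = 1287/2805 = 0.45882; risk in unexposed = 312/2441 = 0.12782.
RR = 0.45882/0.12782 = 3.58971
AR% = (RR − 1)/RR × 100 = (3.58971 − 1)/3.58971 × 100 = 72.1426%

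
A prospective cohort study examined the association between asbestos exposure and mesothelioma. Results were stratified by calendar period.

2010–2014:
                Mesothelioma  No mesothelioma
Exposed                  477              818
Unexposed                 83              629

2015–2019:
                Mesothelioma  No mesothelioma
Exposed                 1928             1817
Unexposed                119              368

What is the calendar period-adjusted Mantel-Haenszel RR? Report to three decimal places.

RR_MH = Σ(aᵢ·n₀ᵢ/nᵢ) / Σ(cᵢ·n₁ᵢ/nᵢ), with n₁ᵢ = aᵢ+bᵢ (exposed), n₀ᵢ = cᵢ+dᵢ (unexposed), nᵢ = n₁ᵢ+n₀ᵢ.
Stratum 1 (2010–2014): n₁ = 1295, n₀ = 712, n = 2007; a·n₀/n = 477·712/2007 = 169.2197; c·n₁/n = 83·1295/2007 = 53.5551
Stratum 2 (2015–2019): n₁ = 3745, n₀ = 487, n = 4232; a·n₀/n = 1928·487/4232 = 221.8658; c·n₁/n = 119·3745/4232 = 105.3060
RR_MH = (169.2197 + 221.8658) / (53.5551 + 105.3060) = 391.0855 / 158.8611 = 2.46181

2.462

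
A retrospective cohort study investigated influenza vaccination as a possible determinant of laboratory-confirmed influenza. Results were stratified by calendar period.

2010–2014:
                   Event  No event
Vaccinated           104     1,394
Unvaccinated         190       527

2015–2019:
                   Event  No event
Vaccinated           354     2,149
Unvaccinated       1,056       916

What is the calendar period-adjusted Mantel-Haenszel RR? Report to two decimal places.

RR_MH = Σ(aᵢ·n₀ᵢ/nᵢ) / Σ(cᵢ·n₁ᵢ/nᵢ), with n₁ᵢ = aᵢ+bᵢ (exposed), n₀ᵢ = cᵢ+dᵢ (unexposed), nᵢ = n₁ᵢ+n₀ᵢ.
Stratum 1 (2010–2014): n₁ = 1498, n₀ = 717, n = 2215; a·n₀/n = 104·717/2215 = 33.6650; c·n₁/n = 190·1498/2215 = 128.4966
Stratum 2 (2015–2019): n₁ = 2503, n₀ = 1972, n = 4475; a·n₀/n = 354·1972/4475 = 155.9973; c·n₁/n = 1056·2503/4475 = 590.6521
RR_MH = (33.6650 + 155.9973) / (128.4966 + 590.6521) = 189.6623 / 719.1487 = 0.26373

0.26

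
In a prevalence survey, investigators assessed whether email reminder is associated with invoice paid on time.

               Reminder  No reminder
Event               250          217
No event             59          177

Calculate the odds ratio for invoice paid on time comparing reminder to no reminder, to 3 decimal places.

3.456

Reading the table with exposure as columns: a = 250 (Reminder, case), b = 59 (Reminder, non-case), c = 217 (No reminder, case), d = 177.
OR = (a·d)/(b·c) = (250 × 177) / (59 × 217) = 44250 / 12803 = 3.45622
The odds of invoice paid on time are about 3.46 times as high in the reminder group.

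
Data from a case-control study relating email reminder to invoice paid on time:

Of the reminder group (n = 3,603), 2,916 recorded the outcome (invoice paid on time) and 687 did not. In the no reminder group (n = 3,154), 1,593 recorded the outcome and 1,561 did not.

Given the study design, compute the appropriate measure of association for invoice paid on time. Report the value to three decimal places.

4.159

From the description: a = 2916, b = 687, c = 1593, d = 1561.
This is a case-control study: participants were sampled on outcome status, so risks in the source population cannot be estimated directly — relative risk is not valid here. The odds ratio is the appropriate measure.
OR = (a·d)/(b·c) = (2916 × 1561) / (687 × 1593) = 4551876 / 1094391 = 4.15928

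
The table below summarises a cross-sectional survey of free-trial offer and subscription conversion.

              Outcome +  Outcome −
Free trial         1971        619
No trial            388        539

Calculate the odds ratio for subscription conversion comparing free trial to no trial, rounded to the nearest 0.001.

Cells: a = 1971, b = 619, c = 388, d = 539.
OR = (a·d)/(b·c) = (1971 × 539) / (619 × 388) = 1062369 / 240172 = 4.42337
The odds of subscription conversion are about 4.42 times as high in the free trial group.

4.423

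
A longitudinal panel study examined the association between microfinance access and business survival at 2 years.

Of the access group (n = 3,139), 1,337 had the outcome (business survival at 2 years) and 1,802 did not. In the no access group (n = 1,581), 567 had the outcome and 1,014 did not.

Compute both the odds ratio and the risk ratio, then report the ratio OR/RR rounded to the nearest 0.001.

1.117

From the description: a = 1337, b = 1802, c = 567, d = 1014.
OR = (1337·1014)/(1802·567) = 1355718/1021734 = 1.32688
Risk in exposed = 1337/3139 = 0.42593; risk in unexposed = 567/1581 = 0.35863; RR = 1.18765
OR/RR = 1.32688 / 1.18765 = 1.11723
The outcome is not rare, so the OR lies further from 1 than the RR.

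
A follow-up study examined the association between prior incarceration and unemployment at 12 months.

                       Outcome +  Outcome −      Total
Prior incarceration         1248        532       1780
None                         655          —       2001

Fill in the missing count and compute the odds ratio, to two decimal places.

4.82

The missing cell is in the unexposed row: 2001 − 655 = 1346.
So a = 1248, b = 532, c = 655, d = 1346.
OR = (a·d)/(b·c) = (1248 × 1346) / (532 × 655) = 1679808 / 348460 = 4.82066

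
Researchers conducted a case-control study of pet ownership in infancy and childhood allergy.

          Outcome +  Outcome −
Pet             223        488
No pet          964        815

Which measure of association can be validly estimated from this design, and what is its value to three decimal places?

Cells: a = 223, b = 488, c = 964, d = 815.
This is a case-control study: participants were sampled on outcome status, so risks in the source population cannot be estimated directly — relative risk is not valid here. The odds ratio is the appropriate measure.
OR = (a·d)/(b·c) = (223 × 815) / (488 × 964) = 181745 / 470432 = 0.38634

0.386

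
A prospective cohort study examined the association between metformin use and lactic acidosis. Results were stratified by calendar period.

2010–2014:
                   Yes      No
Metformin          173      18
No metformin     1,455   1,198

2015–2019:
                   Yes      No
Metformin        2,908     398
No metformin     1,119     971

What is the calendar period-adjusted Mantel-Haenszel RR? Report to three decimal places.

RR_MH = Σ(aᵢ·n₀ᵢ/nᵢ) / Σ(cᵢ·n₁ᵢ/nᵢ), with n₁ᵢ = aᵢ+bᵢ (exposed), n₀ᵢ = cᵢ+dᵢ (unexposed), nᵢ = n₁ᵢ+n₀ᵢ.
Stratum 1 (2010–2014): n₁ = 191, n₀ = 2653, n = 2844; a·n₀/n = 173·2653/2844 = 161.3815; c·n₁/n = 1455·191/2844 = 97.7162
Stratum 2 (2015–2019): n₁ = 3306, n₀ = 2090, n = 5396; a·n₀/n = 2908·2090/5396 = 1126.3380; c·n₁/n = 1119·3306/5396 = 685.5845
RR_MH = (161.3815 + 1126.3380) / (97.7162 + 685.5845) = 1287.7195 / 783.3008 = 1.64397

1.644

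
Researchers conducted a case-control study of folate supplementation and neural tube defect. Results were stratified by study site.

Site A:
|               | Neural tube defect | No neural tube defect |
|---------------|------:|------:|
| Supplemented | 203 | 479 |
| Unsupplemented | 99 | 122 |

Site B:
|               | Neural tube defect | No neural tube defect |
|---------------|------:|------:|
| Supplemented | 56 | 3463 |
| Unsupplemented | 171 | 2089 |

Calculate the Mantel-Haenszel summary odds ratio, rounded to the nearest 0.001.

OR_MH = Σ(aᵢdᵢ/nᵢ) / Σ(bᵢcᵢ/nᵢ), where nᵢ is the stratum total.
Stratum 1 (Site A): n = 903; a·d/n = 203·122/903 = 27.4264; b·c/n = 479·99/903 = 52.5150
Stratum 2 (Site B): n = 5779; a·d/n = 56·2089/5779 = 20.2429; b·c/n = 3463·171/5779 = 102.4698
OR_MH = (27.4264 + 20.2429) / (52.5150 + 102.4698) = 47.6693 / 154.9848 = 0.30757

0.308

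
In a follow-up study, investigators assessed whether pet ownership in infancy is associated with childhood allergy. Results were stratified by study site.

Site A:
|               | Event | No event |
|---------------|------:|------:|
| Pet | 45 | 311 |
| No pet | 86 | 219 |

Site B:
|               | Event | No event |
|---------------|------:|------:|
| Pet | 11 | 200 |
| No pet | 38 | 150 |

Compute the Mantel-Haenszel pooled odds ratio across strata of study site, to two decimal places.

0.32

OR_MH = Σ(aᵢdᵢ/nᵢ) / Σ(bᵢcᵢ/nᵢ), where nᵢ is the stratum total.
Stratum 1 (Site A): n = 661; a·d/n = 45·219/661 = 14.9092; b·c/n = 311·86/661 = 40.4629
Stratum 2 (Site B): n = 399; a·d/n = 11·150/399 = 4.1353; b·c/n = 200·38/399 = 19.0476
OR_MH = (14.9092 + 4.1353) / (40.4629 + 19.0476) = 19.0446 / 59.5106 = 0.32002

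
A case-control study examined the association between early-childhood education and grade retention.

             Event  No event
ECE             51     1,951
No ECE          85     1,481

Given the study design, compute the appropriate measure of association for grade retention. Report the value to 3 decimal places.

0.455

Cells: a = 51, b = 1951, c = 85, d = 1481.
This is a case-control study: participants were sampled on outcome status, so risks in the source population cannot be estimated directly — relative risk is not valid here. The odds ratio is the appropriate measure.
OR = (a·d)/(b·c) = (51 × 1481) / (1951 × 85) = 75531 / 165835 = 0.45546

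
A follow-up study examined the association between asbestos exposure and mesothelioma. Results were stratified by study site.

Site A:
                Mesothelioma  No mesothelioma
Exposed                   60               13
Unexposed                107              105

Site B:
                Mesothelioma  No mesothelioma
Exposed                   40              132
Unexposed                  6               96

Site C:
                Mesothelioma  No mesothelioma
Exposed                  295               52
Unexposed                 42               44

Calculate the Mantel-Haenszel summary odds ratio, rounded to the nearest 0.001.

5.158

OR_MH = Σ(aᵢdᵢ/nᵢ) / Σ(bᵢcᵢ/nᵢ), where nᵢ is the stratum total.
Stratum 1 (Site A): n = 285; a·d/n = 60·105/285 = 22.1053; b·c/n = 13·107/285 = 4.8807
Stratum 2 (Site B): n = 274; a·d/n = 40·96/274 = 14.0146; b·c/n = 132·6/274 = 2.8905
Stratum 3 (Site C): n = 433; a·d/n = 295·44/433 = 29.9769; b·c/n = 52·42/433 = 5.0439
OR_MH = (22.1053 + 14.0146 + 29.9769) / (4.8807 + 2.8905 + 5.0439) = 66.0968 / 12.8151 = 5.15773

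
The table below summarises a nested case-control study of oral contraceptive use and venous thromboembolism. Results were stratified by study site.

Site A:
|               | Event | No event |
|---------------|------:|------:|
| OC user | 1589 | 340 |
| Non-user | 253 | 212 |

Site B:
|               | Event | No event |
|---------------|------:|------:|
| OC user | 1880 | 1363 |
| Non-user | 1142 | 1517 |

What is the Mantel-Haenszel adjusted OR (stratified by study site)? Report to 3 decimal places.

OR_MH = Σ(aᵢdᵢ/nᵢ) / Σ(bᵢcᵢ/nᵢ), where nᵢ is the stratum total.
Stratum 1 (Site A): n = 2394; a·d/n = 1589·212/2394 = 140.7135; b·c/n = 340·253/2394 = 35.9315
Stratum 2 (Site B): n = 5902; a·d/n = 1880·1517/5902 = 483.2192; b·c/n = 1363·1142/5902 = 263.7320
OR_MH = (140.7135 + 483.2192) / (35.9315 + 263.7320) = 623.9327 / 299.6635 = 2.08211

2.082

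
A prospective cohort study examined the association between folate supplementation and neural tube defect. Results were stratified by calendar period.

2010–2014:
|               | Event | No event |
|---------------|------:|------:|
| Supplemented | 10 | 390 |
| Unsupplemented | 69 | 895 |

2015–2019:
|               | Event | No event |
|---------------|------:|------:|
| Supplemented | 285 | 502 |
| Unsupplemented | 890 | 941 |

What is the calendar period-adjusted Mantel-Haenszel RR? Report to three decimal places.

0.717

RR_MH = Σ(aᵢ·n₀ᵢ/nᵢ) / Σ(cᵢ·n₁ᵢ/nᵢ), with n₁ᵢ = aᵢ+bᵢ (exposed), n₀ᵢ = cᵢ+dᵢ (unexposed), nᵢ = n₁ᵢ+n₀ᵢ.
Stratum 1 (2010–2014): n₁ = 400, n₀ = 964, n = 1364; a·n₀/n = 10·964/1364 = 7.0674; c·n₁/n = 69·400/1364 = 20.2346
Stratum 2 (2015–2019): n₁ = 787, n₀ = 1831, n = 2618; a·n₀/n = 285·1831/2618 = 199.3258; c·n₁/n = 890·787/2618 = 267.5439
RR_MH = (7.0674 + 199.3258) / (20.2346 + 267.5439) = 206.3933 / 287.7785 = 0.71719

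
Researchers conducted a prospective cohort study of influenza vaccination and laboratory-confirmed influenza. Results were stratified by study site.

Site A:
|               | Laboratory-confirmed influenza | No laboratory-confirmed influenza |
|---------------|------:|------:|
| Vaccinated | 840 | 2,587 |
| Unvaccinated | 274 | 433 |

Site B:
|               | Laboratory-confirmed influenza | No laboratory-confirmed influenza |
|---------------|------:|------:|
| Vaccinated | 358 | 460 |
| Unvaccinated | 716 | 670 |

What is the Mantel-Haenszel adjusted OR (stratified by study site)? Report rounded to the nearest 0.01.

OR_MH = Σ(aᵢdᵢ/nᵢ) / Σ(bᵢcᵢ/nᵢ), where nᵢ is the stratum total.
Stratum 1 (Site A): n = 4134; a·d/n = 840·433/4134 = 87.9826; b·c/n = 2587·274/4134 = 171.4654
Stratum 2 (Site B): n = 2204; a·d/n = 358·670/2204 = 108.8294; b·c/n = 460·716/2204 = 149.4374
OR_MH = (87.9826 + 108.8294) / (171.4654 + 149.4374) = 196.8120 / 320.9028 = 0.61331

0.61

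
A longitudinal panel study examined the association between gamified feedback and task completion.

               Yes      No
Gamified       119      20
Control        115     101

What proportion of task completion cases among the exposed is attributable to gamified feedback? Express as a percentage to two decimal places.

Cells: a = 119, b = 20, c = 115, d = 101.
Risk in exposed = 119/139 = 0.85612; risk in unexposed = 115/216 = 0.53241.
RR = 0.85612/0.53241 = 1.60801
AR% = (RR − 1)/RR × 100 = (1.60801 − 1)/1.60801 × 100 = 37.8112%

37.81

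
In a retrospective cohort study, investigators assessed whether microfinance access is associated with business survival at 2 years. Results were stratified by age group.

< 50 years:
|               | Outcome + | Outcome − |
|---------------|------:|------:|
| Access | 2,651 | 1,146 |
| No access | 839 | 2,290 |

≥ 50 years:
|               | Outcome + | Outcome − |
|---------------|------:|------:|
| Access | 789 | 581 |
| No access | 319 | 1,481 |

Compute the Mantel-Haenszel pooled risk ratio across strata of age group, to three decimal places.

RR_MH = Σ(aᵢ·n₀ᵢ/nᵢ) / Σ(cᵢ·n₁ᵢ/nᵢ), with n₁ᵢ = aᵢ+bᵢ (exposed), n₀ᵢ = cᵢ+dᵢ (unexposed), nᵢ = n₁ᵢ+n₀ᵢ.
Stratum 1 (< 50 years): n₁ = 3797, n₀ = 3129, n = 6926; a·n₀/n = 2651·3129/6926 = 1197.6580; c·n₁/n = 839·3797/6926 = 459.9600
Stratum 2 (≥ 50 years): n₁ = 1370, n₀ = 1800, n = 3170; a·n₀/n = 789·1800/3170 = 448.0126; c·n₁/n = 319·1370/3170 = 137.8644
RR_MH = (1197.6580 + 448.0126) / (459.9600 + 137.8644) = 1645.6706 / 597.8244 = 2.75277

2.753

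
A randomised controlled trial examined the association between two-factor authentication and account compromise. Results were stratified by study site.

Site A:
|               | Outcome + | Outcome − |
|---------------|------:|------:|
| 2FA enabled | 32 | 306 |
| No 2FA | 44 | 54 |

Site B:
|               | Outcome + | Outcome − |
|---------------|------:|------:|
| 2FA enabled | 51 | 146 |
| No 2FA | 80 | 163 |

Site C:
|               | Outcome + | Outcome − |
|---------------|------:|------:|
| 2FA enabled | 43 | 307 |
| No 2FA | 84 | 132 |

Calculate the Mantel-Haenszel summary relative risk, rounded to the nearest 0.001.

RR_MH = Σ(aᵢ·n₀ᵢ/nᵢ) / Σ(cᵢ·n₁ᵢ/nᵢ), with n₁ᵢ = aᵢ+bᵢ (exposed), n₀ᵢ = cᵢ+dᵢ (unexposed), nᵢ = n₁ᵢ+n₀ᵢ.
Stratum 1 (Site A): n₁ = 338, n₀ = 98, n = 436; a·n₀/n = 32·98/436 = 7.1927; c·n₁/n = 44·338/436 = 34.1101
Stratum 2 (Site B): n₁ = 197, n₀ = 243, n = 440; a·n₀/n = 51·243/440 = 28.1659; c·n₁/n = 80·197/440 = 35.8182
Stratum 3 (Site C): n₁ = 350, n₀ = 216, n = 566; a·n₀/n = 43·216/566 = 16.4099; c·n₁/n = 84·350/566 = 51.9435
RR_MH = (7.1927 + 28.1659 + 16.4099) / (34.1101 + 35.8182 + 51.9435) = 51.7685 / 121.8717 = 0.42478

0.425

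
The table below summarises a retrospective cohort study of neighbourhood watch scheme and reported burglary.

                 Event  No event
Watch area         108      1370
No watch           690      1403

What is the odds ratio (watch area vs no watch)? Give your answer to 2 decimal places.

0.16

Cells: a = 108, b = 1370, c = 690, d = 1403.
OR = (a·d)/(b·c) = (108 × 1403) / (1370 × 690) = 151524 / 945300 = 0.16029
Exposure is associated with lower odds of reported burglary (OR = 0.16 < 1).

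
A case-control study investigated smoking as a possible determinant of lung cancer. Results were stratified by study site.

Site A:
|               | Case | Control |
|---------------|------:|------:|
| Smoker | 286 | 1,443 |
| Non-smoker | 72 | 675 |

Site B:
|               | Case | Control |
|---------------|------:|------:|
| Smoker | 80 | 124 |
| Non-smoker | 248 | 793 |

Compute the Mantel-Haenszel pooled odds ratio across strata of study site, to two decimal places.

OR_MH = Σ(aᵢdᵢ/nᵢ) / Σ(bᵢcᵢ/nᵢ), where nᵢ is the stratum total.
Stratum 1 (Site A): n = 2476; a·d/n = 286·675/2476 = 77.9685; b·c/n = 1443·72/2476 = 41.9612
Stratum 2 (Site B): n = 1245; a·d/n = 80·793/1245 = 50.9558; b·c/n = 124·248/1245 = 24.7004
OR_MH = (77.9685 + 50.9558) / (41.9612 + 24.7004) = 128.9243 / 66.6616 = 1.93401

1.93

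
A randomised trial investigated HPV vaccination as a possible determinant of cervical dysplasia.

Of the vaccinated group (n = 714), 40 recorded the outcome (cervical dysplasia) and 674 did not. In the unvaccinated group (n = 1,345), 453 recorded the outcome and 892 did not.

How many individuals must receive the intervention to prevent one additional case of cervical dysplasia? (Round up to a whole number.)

4

Risk in treated group = 40/714 = 0.05602; risk in control = 453/1345 = 0.33680.
Absolute risk reduction = 0.33680 − 0.05602 = 0.28078
NNT = 1 / ARR = 1 / 0.28078 = 3.562 → round up → 4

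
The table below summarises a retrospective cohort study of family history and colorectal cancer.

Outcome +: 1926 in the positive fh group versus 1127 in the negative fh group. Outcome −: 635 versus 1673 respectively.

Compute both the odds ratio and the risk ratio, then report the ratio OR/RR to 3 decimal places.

2.410

From the description: a = 1926, b = 635, c = 1127, d = 1673.
OR = (1926·1673)/(635·1127) = 3222198/715645 = 4.50251
Risk in exposed = 1926/2561 = 0.75205; risk in unexposed = 1127/2800 = 0.40250; RR = 1.86845
OR/RR = 4.50251 / 1.86845 = 2.40976
The outcome is not rare, so the OR lies further from 1 than the RR.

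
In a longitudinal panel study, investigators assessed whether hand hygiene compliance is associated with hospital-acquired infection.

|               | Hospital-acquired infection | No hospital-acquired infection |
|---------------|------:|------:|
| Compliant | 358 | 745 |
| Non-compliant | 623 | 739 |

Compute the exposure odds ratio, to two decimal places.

0.57

Cells: a = 358, b = 745, c = 623, d = 739.
OR = (a·d)/(b·c) = (358 × 739) / (745 × 623) = 264562 / 464135 = 0.57001
Exposure is associated with lower odds of hospital-acquired infection (OR = 0.57 < 1).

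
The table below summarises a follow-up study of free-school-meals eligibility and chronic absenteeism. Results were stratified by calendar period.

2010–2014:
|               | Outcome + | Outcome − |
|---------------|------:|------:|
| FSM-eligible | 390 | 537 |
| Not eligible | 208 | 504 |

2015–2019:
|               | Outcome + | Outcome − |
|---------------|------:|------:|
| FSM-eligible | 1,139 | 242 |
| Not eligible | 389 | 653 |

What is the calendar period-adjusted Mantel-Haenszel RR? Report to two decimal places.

1.94

RR_MH = Σ(aᵢ·n₀ᵢ/nᵢ) / Σ(cᵢ·n₁ᵢ/nᵢ), with n₁ᵢ = aᵢ+bᵢ (exposed), n₀ᵢ = cᵢ+dᵢ (unexposed), nᵢ = n₁ᵢ+n₀ᵢ.
Stratum 1 (2010–2014): n₁ = 927, n₀ = 712, n = 1639; a·n₀/n = 390·712/1639 = 169.4204; c·n₁/n = 208·927/1639 = 117.6425
Stratum 2 (2015–2019): n₁ = 1381, n₀ = 1042, n = 2423; a·n₀/n = 1139·1042/2423 = 489.8217; c·n₁/n = 389·1381/2423 = 221.7123
RR_MH = (169.4204 + 489.8217) / (117.6425 + 221.7123) = 659.2421 / 339.3548 = 1.94263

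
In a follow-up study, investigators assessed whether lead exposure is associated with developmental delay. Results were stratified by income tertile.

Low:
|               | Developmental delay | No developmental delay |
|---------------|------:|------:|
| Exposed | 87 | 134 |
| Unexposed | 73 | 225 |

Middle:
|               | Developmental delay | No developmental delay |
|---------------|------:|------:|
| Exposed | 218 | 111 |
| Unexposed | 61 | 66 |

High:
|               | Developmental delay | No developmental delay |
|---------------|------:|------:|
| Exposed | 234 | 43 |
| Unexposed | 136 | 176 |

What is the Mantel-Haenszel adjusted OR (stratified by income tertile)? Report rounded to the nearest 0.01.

OR_MH = Σ(aᵢdᵢ/nᵢ) / Σ(bᵢcᵢ/nᵢ), where nᵢ is the stratum total.
Stratum 1 (Low): n = 519; a·d/n = 87·225/519 = 37.7168; b·c/n = 134·73/519 = 18.8478
Stratum 2 (Middle): n = 456; a·d/n = 218·66/456 = 31.5526; b·c/n = 111·61/456 = 14.8487
Stratum 3 (High): n = 589; a·d/n = 234·176/589 = 69.9219; b·c/n = 43·136/589 = 9.9287
OR_MH = (37.7168 + 31.5526 + 69.9219) / (18.8478 + 14.8487 + 9.9287) = 139.1913 / 43.6252 = 3.19062

3.19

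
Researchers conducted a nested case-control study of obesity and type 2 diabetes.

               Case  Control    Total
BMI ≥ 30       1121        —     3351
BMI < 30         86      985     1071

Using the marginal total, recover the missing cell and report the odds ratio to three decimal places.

The missing cell is in the exposed row: 3351 − 1121 = 2230.
So a = 1121, b = 2230, c = 86, d = 985.
OR = (a·d)/(b·c) = (1121 × 985) / (2230 × 86) = 1104185 / 191780 = 5.75756

5.758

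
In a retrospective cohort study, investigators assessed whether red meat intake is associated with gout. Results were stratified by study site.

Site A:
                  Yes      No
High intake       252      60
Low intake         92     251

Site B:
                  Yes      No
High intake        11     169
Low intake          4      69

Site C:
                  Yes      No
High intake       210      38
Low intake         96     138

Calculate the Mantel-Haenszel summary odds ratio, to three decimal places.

8.554

OR_MH = Σ(aᵢdᵢ/nᵢ) / Σ(bᵢcᵢ/nᵢ), where nᵢ is the stratum total.
Stratum 1 (Site A): n = 655; a·d/n = 252·251/655 = 96.5679; b·c/n = 60·92/655 = 8.4275
Stratum 2 (Site B): n = 253; a·d/n = 11·69/253 = 3.0000; b·c/n = 169·4/253 = 2.6719
Stratum 3 (Site C): n = 482; a·d/n = 210·138/482 = 60.1245; b·c/n = 38·96/482 = 7.5685
OR_MH = (96.5679 + 3.0000 + 60.1245) / (8.4275 + 2.6719 + 7.5685) = 159.6924 / 18.6679 = 8.55439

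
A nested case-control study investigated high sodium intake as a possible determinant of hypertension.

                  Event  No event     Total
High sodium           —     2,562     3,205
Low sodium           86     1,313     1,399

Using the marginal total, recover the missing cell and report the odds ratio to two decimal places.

The missing cell is in the exposed row: 3205 − 2562 = 643.
So a = 643, b = 2562, c = 86, d = 1313.
OR = (a·d)/(b·c) = (643 × 1313) / (2562 × 86) = 844259 / 220332 = 3.83176

3.83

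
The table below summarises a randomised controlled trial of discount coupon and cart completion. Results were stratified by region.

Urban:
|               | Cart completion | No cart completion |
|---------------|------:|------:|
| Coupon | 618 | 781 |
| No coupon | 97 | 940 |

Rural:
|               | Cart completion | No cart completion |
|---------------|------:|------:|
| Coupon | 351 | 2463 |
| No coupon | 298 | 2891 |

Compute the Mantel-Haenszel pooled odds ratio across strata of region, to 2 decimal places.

OR_MH = Σ(aᵢdᵢ/nᵢ) / Σ(bᵢcᵢ/nᵢ), where nᵢ is the stratum total.
Stratum 1 (Urban): n = 2436; a·d/n = 618·940/2436 = 238.4729; b·c/n = 781·97/2436 = 31.0989
Stratum 2 (Rural): n = 6003; a·d/n = 351·2891/6003 = 169.0390; b·c/n = 2463·298/6003 = 122.2679
OR_MH = (238.4729 + 169.0390) / (31.0989 + 122.2679) = 407.5119 / 153.3668 = 2.65711

2.66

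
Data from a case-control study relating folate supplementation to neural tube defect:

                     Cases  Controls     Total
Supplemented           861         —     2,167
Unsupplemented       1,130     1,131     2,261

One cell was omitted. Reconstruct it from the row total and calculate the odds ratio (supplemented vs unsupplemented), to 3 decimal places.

The missing cell is in the exposed row: 2167 − 861 = 1306.
So a = 861, b = 1306, c = 1130, d = 1131.
OR = (a·d)/(b·c) = (861 × 1131) / (1306 × 1130) = 973791 / 1475780 = 0.65985

0.660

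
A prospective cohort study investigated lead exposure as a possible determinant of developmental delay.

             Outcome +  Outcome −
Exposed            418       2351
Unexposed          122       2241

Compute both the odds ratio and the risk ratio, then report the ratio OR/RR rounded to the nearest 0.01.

Cells: a = 418, b = 2351, c = 122, d = 2241.
OR = (418·2241)/(2351·122) = 936738/286822 = 3.26592
Risk in exposed = 418/2769 = 0.15096; risk in unexposed = 122/2363 = 0.05163; RR = 2.92386
OR/RR = 3.26592 / 2.92386 = 1.11699
The outcome is not rare, so the OR lies further from 1 than the RR.

1.12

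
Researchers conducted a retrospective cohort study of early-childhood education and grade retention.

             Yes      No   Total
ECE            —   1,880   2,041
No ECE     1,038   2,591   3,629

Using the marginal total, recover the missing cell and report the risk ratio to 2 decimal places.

The missing cell is in the exposed row: 2041 − 1880 = 161.
So a = 161, b = 1880, c = 1038, d = 2591.
RR = [a/(a+b)] / [c/(c+d)] = (161/2041) / (1038/3629) = 0.07888/0.28603 = 0.27579

0.28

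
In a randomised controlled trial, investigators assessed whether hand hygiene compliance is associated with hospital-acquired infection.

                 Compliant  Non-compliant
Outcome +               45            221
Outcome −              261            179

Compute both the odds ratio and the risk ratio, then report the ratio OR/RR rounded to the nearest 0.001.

Reading the table with exposure as columns: a = 45 (Compliant, case), b = 261 (Compliant, non-case), c = 221 (Non-compliant, case), d = 179.
OR = (45·179)/(261·221) = 8055/57681 = 0.13965
Risk in exposed = 45/306 = 0.14706; risk in unexposed = 221/400 = 0.55250; RR = 0.26617
OR/RR = 0.13965 / 0.26617 = 0.52466
The outcome is not rare, so the OR lies further from 1 than the RR.

0.525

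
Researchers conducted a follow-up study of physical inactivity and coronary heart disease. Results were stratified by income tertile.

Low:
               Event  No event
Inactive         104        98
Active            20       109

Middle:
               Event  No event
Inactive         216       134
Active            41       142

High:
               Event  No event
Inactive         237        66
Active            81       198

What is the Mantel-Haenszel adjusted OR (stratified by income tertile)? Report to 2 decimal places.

OR_MH = Σ(aᵢdᵢ/nᵢ) / Σ(bᵢcᵢ/nᵢ), where nᵢ is the stratum total.
Stratum 1 (Low): n = 331; a·d/n = 104·109/331 = 34.2477; b·c/n = 98·20/331 = 5.9215
Stratum 2 (Middle): n = 533; a·d/n = 216·142/533 = 57.5460; b·c/n = 134·41/533 = 10.3077
Stratum 3 (High): n = 582; a·d/n = 237·198/582 = 80.6289; b·c/n = 66·81/582 = 9.1856
OR_MH = (34.2477 + 57.5460 + 80.6289) / (5.9215 + 10.3077 + 9.1856) = 172.4226 / 25.4147 = 6.78436

6.78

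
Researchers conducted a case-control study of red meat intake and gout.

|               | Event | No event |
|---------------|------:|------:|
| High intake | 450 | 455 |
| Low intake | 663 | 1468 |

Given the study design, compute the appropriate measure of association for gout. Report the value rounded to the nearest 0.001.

Cells: a = 450, b = 455, c = 663, d = 1468.
This is a case-control study: participants were sampled on outcome status, so risks in the source population cannot be estimated directly — relative risk is not valid here. The odds ratio is the appropriate measure.
OR = (a·d)/(b·c) = (450 × 1468) / (455 × 663) = 660600 / 301665 = 2.18985

2.190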